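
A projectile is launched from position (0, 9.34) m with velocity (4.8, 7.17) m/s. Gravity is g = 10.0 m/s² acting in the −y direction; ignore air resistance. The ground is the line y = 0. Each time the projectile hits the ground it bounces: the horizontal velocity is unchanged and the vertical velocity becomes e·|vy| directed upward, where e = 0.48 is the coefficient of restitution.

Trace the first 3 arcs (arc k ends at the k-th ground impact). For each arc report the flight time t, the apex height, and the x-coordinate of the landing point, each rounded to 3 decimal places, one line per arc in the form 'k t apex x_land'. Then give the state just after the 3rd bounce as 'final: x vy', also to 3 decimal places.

1 2.260 11.910 10.850
2 1.482 2.744 17.962
3 0.711 0.632 21.376
final: 21.376 1.707

Arc 1: start y=9.340, vy=7.170 → t=2.260, apex=11.910, x_land=10.850, impact vy=-15.434
  bounce: vy ← 0.48·15.434 = 7.408
Arc 2: start y=0.000, vy=7.408 → t=1.482, apex=2.744, x_land=17.962, impact vy=-7.408
  bounce: vy ← 0.48·7.408 = 3.556
Arc 3: start y=0.000, vy=3.556 → t=0.711, apex=0.632, x_land=21.376, impact vy=-3.556
  bounce: vy ← 0.48·3.556 = 1.707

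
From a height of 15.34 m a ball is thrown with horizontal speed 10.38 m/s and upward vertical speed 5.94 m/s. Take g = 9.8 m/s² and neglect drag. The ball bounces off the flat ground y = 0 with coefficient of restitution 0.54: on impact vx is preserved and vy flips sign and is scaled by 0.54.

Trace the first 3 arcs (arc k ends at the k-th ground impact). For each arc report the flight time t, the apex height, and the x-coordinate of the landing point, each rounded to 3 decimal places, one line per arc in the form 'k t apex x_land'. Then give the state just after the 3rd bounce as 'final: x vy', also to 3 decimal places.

1 2.476 17.140 25.705
2 2.020 4.998 46.672
3 1.091 1.457 57.994
final: 57.994 2.886

Arc 1: start y=15.340, vy=5.940 → t=2.476, apex=17.140, x_land=25.705, impact vy=-18.329
  bounce: vy ← 0.54·18.329 = 9.898
Arc 2: start y=0.000, vy=9.898 → t=2.020, apex=4.998, x_land=46.672, impact vy=-9.898
  bounce: vy ← 0.54·9.898 = 5.345
Arc 3: start y=0.000, vy=5.345 → t=1.091, apex=1.457, x_land=57.994, impact vy=-5.345
  bounce: vy ← 0.54·5.345 = 2.886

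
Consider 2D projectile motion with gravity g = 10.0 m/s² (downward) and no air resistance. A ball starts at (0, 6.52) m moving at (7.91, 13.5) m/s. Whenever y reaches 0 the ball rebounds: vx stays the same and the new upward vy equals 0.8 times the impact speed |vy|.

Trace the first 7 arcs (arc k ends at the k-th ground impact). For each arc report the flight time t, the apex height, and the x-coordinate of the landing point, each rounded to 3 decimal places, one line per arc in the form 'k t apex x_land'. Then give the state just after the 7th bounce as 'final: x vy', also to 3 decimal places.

Arc 1: start y=6.520, vy=13.500 → t=3.118, apex=15.633, x_land=24.665, impact vy=-17.682
  bounce: vy ← 0.8·17.682 = 14.146
Arc 2: start y=0.000, vy=14.146 → t=2.829, apex=10.005, x_land=47.043, impact vy=-14.146
  bounce: vy ← 0.8·14.146 = 11.316
Arc 3: start y=0.000, vy=11.316 → t=2.263, apex=6.403, x_land=64.946, impact vy=-11.316
  bounce: vy ← 0.8·11.316 = 9.053
Arc 4: start y=0.000, vy=9.053 → t=1.811, apex=4.098, x_land=79.268, impact vy=-9.053
  bounce: vy ← 0.8·9.053 = 7.243
Arc 5: start y=0.000, vy=7.243 → t=1.449, apex=2.623, x_land=90.725, impact vy=-7.243
  bounce: vy ← 0.8·7.243 = 5.794
Arc 6: start y=0.000, vy=5.794 → t=1.159, apex=1.679, x_land=99.892, impact vy=-5.794
  bounce: vy ← 0.8·5.794 = 4.635
Arc 7: start y=0.000, vy=4.635 → t=0.927, apex=1.074, x_land=107.224, impact vy=-4.635
  bounce: vy ← 0.8·4.635 = 3.708

1 3.118 15.633 24.665
2 2.829 10.005 47.043
3 2.263 6.403 64.946
4 1.811 4.098 79.268
5 1.449 2.623 90.725
6 1.159 1.679 99.892
7 0.927 1.074 107.224
final: 107.224 3.708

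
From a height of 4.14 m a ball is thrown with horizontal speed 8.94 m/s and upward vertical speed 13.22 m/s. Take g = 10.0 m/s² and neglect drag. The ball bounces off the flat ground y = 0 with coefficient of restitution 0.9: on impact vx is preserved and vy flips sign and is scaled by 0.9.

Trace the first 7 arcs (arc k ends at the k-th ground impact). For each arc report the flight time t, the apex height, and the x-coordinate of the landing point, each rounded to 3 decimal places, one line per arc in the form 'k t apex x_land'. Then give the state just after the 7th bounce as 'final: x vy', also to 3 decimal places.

Arc 1: start y=4.140, vy=13.220 → t=2.927, apex=12.878, x_land=26.166, impact vy=-16.049
  bounce: vy ← 0.9·16.049 = 14.444
Arc 2: start y=0.000, vy=14.444 → t=2.889, apex=10.432, x_land=51.992, impact vy=-14.444
  bounce: vy ← 0.9·14.444 = 13.000
Arc 3: start y=0.000, vy=13.000 → t=2.600, apex=8.450, x_land=75.236, impact vy=-13.000
  bounce: vy ← 0.9·13.000 = 11.700
Arc 4: start y=0.000, vy=11.700 → t=2.340, apex=6.844, x_land=96.155, impact vy=-11.700
  bounce: vy ← 0.9·11.700 = 10.530
Arc 5: start y=0.000, vy=10.530 → t=2.106, apex=5.544, x_land=114.982, impact vy=-10.530
  bounce: vy ← 0.9·10.530 = 9.477
Arc 6: start y=0.000, vy=9.477 → t=1.895, apex=4.490, x_land=131.926, impact vy=-9.477
  bounce: vy ← 0.9·9.477 = 8.529
Arc 7: start y=0.000, vy=8.529 → t=1.706, apex=3.637, x_land=147.176, impact vy=-8.529
  bounce: vy ← 0.9·8.529 = 7.676

1 2.927 12.878 26.166
2 2.889 10.432 51.992
3 2.600 8.450 75.236
4 2.340 6.844 96.155
5 2.106 5.544 114.982
6 1.895 4.490 131.926
7 1.706 3.637 147.176
final: 147.176 7.676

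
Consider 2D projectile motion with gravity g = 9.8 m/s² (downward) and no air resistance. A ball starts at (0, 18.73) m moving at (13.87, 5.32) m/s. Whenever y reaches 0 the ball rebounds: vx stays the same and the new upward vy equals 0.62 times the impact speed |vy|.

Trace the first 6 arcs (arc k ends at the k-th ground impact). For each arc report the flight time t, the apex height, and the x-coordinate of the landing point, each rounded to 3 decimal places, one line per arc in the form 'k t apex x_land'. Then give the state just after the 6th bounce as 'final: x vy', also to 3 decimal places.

Arc 1: start y=18.730, vy=5.320 → t=2.572, apex=20.174, x_land=35.673, impact vy=-19.885
  bounce: vy ← 0.62·19.885 = 12.329
Arc 2: start y=0.000, vy=12.329 → t=2.516, apex=7.755, x_land=70.570, impact vy=-12.329
  bounce: vy ← 0.62·12.329 = 7.644
Arc 3: start y=0.000, vy=7.644 → t=1.560, apex=2.981, x_land=92.207, impact vy=-7.644
  bounce: vy ← 0.62·7.644 = 4.739
Arc 4: start y=0.000, vy=4.739 → t=0.967, apex=1.146, x_land=105.622, impact vy=-4.739
  bounce: vy ← 0.62·4.739 = 2.938
Arc 5: start y=0.000, vy=2.938 → t=0.600, apex=0.440, x_land=113.939, impact vy=-2.938
  bounce: vy ← 0.62·2.938 = 1.822
Arc 6: start y=0.000, vy=1.822 → t=0.372, apex=0.169, x_land=119.095, impact vy=-1.822
  bounce: vy ← 0.62·1.822 = 1.129

1 2.572 20.174 35.673
2 2.516 7.755 70.570
3 1.560 2.981 92.207
4 0.967 1.146 105.622
5 0.600 0.440 113.939
6 0.372 0.169 119.095
final: 119.095 1.129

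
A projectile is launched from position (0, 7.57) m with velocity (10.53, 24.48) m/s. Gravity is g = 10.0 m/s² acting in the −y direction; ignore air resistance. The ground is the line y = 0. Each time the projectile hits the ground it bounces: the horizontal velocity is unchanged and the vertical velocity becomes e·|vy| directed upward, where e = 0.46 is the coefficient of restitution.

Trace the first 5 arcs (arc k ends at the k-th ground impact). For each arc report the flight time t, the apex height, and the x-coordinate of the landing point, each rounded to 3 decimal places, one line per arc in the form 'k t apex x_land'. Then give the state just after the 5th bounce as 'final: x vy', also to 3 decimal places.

1 5.188 37.534 54.628
2 2.521 7.942 81.170
3 1.159 1.681 93.380
4 0.533 0.356 98.996
5 0.245 0.075 101.580
final: 101.580 0.564

Arc 1: start y=7.570, vy=24.480 → t=5.188, apex=37.534, x_land=54.628, impact vy=-27.398
  bounce: vy ← 0.46·27.398 = 12.603
Arc 2: start y=0.000, vy=12.603 → t=2.521, apex=7.942, x_land=81.170, impact vy=-12.603
  bounce: vy ← 0.46·12.603 = 5.797
Arc 3: start y=0.000, vy=5.797 → t=1.159, apex=1.681, x_land=93.380, impact vy=-5.797
  bounce: vy ← 0.46·5.797 = 2.667
Arc 4: start y=0.000, vy=2.667 → t=0.533, apex=0.356, x_land=98.996, impact vy=-2.667
  bounce: vy ← 0.46·2.667 = 1.227
Arc 5: start y=0.000, vy=1.227 → t=0.245, apex=0.075, x_land=101.580, impact vy=-1.227
  bounce: vy ← 0.46·1.227 = 0.564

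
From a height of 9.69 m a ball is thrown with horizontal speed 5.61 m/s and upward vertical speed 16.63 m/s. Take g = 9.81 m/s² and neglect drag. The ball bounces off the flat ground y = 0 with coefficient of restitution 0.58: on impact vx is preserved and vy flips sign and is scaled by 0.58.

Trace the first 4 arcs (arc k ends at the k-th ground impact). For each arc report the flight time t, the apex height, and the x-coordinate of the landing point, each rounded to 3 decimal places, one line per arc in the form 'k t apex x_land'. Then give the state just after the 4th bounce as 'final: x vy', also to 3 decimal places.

1 3.897 23.786 21.864
2 2.554 8.001 36.194
3 1.482 2.692 44.506
4 0.859 0.905 49.327
final: 49.327 2.445

Arc 1: start y=9.690, vy=16.630 → t=3.897, apex=23.786, x_land=21.864, impact vy=-21.603
  bounce: vy ← 0.58·21.603 = 12.530
Arc 2: start y=0.000, vy=12.530 → t=2.554, apex=8.001, x_land=36.194, impact vy=-12.530
  bounce: vy ← 0.58·12.530 = 7.267
Arc 3: start y=0.000, vy=7.267 → t=1.482, apex=2.692, x_land=44.506, impact vy=-7.267
  bounce: vy ← 0.58·7.267 = 4.215
Arc 4: start y=0.000, vy=4.215 → t=0.859, apex=0.905, x_land=49.327, impact vy=-4.215
  bounce: vy ← 0.58·4.215 = 2.445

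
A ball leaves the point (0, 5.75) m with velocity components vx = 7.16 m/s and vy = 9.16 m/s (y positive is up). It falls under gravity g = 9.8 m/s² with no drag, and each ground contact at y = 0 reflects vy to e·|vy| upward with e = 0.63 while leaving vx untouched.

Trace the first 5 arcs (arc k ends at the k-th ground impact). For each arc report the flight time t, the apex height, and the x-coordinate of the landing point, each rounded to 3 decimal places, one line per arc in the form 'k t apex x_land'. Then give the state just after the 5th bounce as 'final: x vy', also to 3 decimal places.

Arc 1: start y=5.750, vy=9.160 → t=2.365, apex=10.031, x_land=16.937, impact vy=-14.022
  bounce: vy ← 0.63·14.022 = 8.834
Arc 2: start y=0.000, vy=8.834 → t=1.803, apex=3.981, x_land=29.845, impact vy=-8.834
  bounce: vy ← 0.63·8.834 = 5.565
Arc 3: start y=0.000, vy=5.565 → t=1.136, apex=1.580, x_land=37.977, impact vy=-5.565
  bounce: vy ← 0.63·5.565 = 3.506
Arc 4: start y=0.000, vy=3.506 → t=0.716, apex=0.627, x_land=43.100, impact vy=-3.506
  bounce: vy ← 0.63·3.506 = 2.209
Arc 5: start y=0.000, vy=2.209 → t=0.451, apex=0.249, x_land=46.327, impact vy=-2.209
  bounce: vy ← 0.63·2.209 = 1.392

1 2.365 10.031 16.937
2 1.803 3.981 29.845
3 1.136 1.580 37.977
4 0.716 0.627 43.100
5 0.451 0.249 46.327
final: 46.327 1.392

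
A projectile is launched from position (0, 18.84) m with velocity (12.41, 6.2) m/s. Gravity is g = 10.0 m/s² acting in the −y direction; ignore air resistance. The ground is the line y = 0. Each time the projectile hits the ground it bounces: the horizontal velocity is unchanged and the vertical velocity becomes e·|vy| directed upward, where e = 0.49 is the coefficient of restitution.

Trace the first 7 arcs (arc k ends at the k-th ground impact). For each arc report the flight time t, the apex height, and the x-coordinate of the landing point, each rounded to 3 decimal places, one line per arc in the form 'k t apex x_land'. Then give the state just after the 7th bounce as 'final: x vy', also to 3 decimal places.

1 2.658 20.762 32.983
2 1.997 4.985 57.765
3 0.979 1.197 69.909
4 0.479 0.287 75.859
5 0.235 0.069 78.775
6 0.115 0.017 80.203
7 0.056 0.004 80.903
final: 80.903 0.138

Arc 1: start y=18.840, vy=6.200 → t=2.658, apex=20.762, x_land=32.983, impact vy=-20.377
  bounce: vy ← 0.49·20.377 = 9.985
Arc 2: start y=0.000, vy=9.985 → t=1.997, apex=4.985, x_land=57.765, impact vy=-9.985
  bounce: vy ← 0.49·9.985 = 4.893
Arc 3: start y=0.000, vy=4.893 → t=0.979, apex=1.197, x_land=69.909, impact vy=-4.893
  bounce: vy ← 0.49·4.893 = 2.397
Arc 4: start y=0.000, vy=2.397 → t=0.479, apex=0.287, x_land=75.859, impact vy=-2.397
  bounce: vy ← 0.49·2.397 = 1.175
Arc 5: start y=0.000, vy=1.175 → t=0.235, apex=0.069, x_land=78.775, impact vy=-1.175
  bounce: vy ← 0.49·1.175 = 0.576
Arc 6: start y=0.000, vy=0.576 → t=0.115, apex=0.017, x_land=80.203, impact vy=-0.576
  bounce: vy ← 0.49·0.576 = 0.282
Arc 7: start y=0.000, vy=0.282 → t=0.056, apex=0.004, x_land=80.903, impact vy=-0.282
  bounce: vy ← 0.49·0.282 = 0.138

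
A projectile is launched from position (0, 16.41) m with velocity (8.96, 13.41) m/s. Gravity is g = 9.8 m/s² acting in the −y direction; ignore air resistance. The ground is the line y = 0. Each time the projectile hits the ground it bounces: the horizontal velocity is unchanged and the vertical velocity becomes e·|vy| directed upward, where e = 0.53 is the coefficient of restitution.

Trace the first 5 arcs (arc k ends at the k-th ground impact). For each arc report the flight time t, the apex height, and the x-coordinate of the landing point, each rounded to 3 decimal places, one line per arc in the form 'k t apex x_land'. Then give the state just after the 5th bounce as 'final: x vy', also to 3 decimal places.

1 3.653 25.585 32.735
2 2.422 7.187 54.437
3 1.284 2.019 65.939
4 0.680 0.567 72.035
5 0.361 0.159 75.266
final: 75.266 0.936

Arc 1: start y=16.410, vy=13.410 → t=3.653, apex=25.585, x_land=32.735, impact vy=-22.393
  bounce: vy ← 0.53·22.393 = 11.868
Arc 2: start y=0.000, vy=11.868 → t=2.422, apex=7.187, x_land=54.437, impact vy=-11.868
  bounce: vy ← 0.53·11.868 = 6.290
Arc 3: start y=0.000, vy=6.290 → t=1.284, apex=2.019, x_land=65.939, impact vy=-6.290
  bounce: vy ← 0.53·6.290 = 3.334
Arc 4: start y=0.000, vy=3.334 → t=0.680, apex=0.567, x_land=72.035, impact vy=-3.334
  bounce: vy ← 0.53·3.334 = 1.767
Arc 5: start y=0.000, vy=1.767 → t=0.361, apex=0.159, x_land=75.266, impact vy=-1.767
  bounce: vy ← 0.53·1.767 = 0.936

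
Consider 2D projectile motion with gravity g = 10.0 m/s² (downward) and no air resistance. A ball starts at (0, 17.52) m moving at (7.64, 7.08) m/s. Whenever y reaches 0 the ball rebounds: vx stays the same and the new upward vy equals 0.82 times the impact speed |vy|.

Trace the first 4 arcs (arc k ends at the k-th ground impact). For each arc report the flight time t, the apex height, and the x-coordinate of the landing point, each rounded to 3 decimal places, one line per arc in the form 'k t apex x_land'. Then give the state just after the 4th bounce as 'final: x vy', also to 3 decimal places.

Arc 1: start y=17.520, vy=7.080 → t=2.709, apex=20.026, x_land=20.699, impact vy=-20.013
  bounce: vy ← 0.82·20.013 = 16.411
Arc 2: start y=0.000, vy=16.411 → t=3.282, apex=13.466, x_land=45.775, impact vy=-16.411
  bounce: vy ← 0.82·16.411 = 13.457
Arc 3: start y=0.000, vy=13.457 → t=2.691, apex=9.054, x_land=66.337, impact vy=-13.457
  bounce: vy ← 0.82·13.457 = 11.035
Arc 4: start y=0.000, vy=11.035 → t=2.207, apex=6.088, x_land=83.198, impact vy=-11.035
  bounce: vy ← 0.82·11.035 = 9.048

1 2.709 20.026 20.699
2 3.282 13.466 45.775
3 2.691 9.054 66.337
4 2.207 6.088 83.198
final: 83.198 9.048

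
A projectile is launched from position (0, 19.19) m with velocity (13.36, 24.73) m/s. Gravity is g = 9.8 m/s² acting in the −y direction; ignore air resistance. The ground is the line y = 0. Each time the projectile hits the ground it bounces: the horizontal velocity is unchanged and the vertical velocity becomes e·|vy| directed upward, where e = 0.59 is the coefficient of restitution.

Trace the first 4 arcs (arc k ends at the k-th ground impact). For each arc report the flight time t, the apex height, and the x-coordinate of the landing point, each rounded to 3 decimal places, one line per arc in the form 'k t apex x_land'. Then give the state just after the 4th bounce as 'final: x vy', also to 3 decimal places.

Arc 1: start y=19.190, vy=24.730 → t=5.730, apex=50.393, x_land=76.558, impact vy=-31.428
  bounce: vy ← 0.59·31.428 = 18.542
Arc 2: start y=0.000, vy=18.542 → t=3.784, apex=17.542, x_land=127.114, impact vy=-18.542
  bounce: vy ← 0.59·18.542 = 10.940
Arc 3: start y=0.000, vy=10.940 → t=2.233, apex=6.106, x_land=156.942, impact vy=-10.940
  bounce: vy ← 0.59·10.940 = 6.455
Arc 4: start y=0.000, vy=6.455 → t=1.317, apex=2.126, x_land=174.541, impact vy=-6.455
  bounce: vy ← 0.59·6.455 = 3.808

1 5.730 50.393 76.558
2 3.784 17.542 127.114
3 2.233 6.106 156.942
4 1.317 2.126 174.541
final: 174.541 3.808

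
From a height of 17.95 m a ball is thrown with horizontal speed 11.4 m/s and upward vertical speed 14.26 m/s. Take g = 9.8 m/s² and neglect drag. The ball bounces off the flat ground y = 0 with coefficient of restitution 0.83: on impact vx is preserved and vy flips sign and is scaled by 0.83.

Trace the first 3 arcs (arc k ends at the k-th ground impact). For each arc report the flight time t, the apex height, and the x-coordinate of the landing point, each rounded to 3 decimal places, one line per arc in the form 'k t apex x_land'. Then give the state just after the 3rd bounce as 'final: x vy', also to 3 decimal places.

Arc 1: start y=17.950, vy=14.260 → t=3.859, apex=28.325, x_land=43.997, impact vy=-23.562
  bounce: vy ← 0.83·23.562 = 19.556
Arc 2: start y=0.000, vy=19.556 → t=3.991, apex=19.513, x_land=89.496, impact vy=-19.556
  bounce: vy ← 0.83·19.556 = 16.232
Arc 3: start y=0.000, vy=16.232 → t=3.313, apex=13.443, x_land=127.260, impact vy=-16.232
  bounce: vy ← 0.83·16.232 = 13.472

1 3.859 28.325 43.997
2 3.991 19.513 89.496
3 3.313 13.443 127.260
final: 127.260 13.472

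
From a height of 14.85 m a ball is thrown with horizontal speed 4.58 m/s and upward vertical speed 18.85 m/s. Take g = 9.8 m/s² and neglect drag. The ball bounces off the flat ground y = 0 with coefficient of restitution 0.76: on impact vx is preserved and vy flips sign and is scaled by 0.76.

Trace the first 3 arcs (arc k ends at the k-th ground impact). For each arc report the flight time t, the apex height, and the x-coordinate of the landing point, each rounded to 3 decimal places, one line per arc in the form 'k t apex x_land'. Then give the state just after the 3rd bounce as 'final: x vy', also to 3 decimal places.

Arc 1: start y=14.850, vy=18.850 → t=4.518, apex=32.979, x_land=20.691, impact vy=-25.424
  bounce: vy ← 0.76·25.424 = 19.322
Arc 2: start y=0.000, vy=19.322 → t=3.943, apex=19.048, x_land=38.752, impact vy=-19.322
  bounce: vy ← 0.76·19.322 = 14.685
Arc 3: start y=0.000, vy=14.685 → t=2.997, apex=11.002, x_land=52.478, impact vy=-14.685
  bounce: vy ← 0.76·14.685 = 11.161

1 4.518 32.979 20.691
2 3.943 19.048 38.752
3 2.997 11.002 52.478
final: 52.478 11.161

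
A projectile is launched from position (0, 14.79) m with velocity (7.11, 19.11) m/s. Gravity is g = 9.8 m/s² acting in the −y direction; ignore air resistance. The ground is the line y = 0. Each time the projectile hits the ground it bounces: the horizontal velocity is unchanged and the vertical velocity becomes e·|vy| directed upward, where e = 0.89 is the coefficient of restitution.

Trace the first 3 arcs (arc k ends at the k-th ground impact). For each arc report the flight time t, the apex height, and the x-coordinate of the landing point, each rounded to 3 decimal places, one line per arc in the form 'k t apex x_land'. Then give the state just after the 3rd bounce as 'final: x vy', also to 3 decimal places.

1 4.562 33.422 32.434
2 4.649 26.474 65.486
3 4.137 20.970 94.903
final: 94.903 18.043

Arc 1: start y=14.790, vy=19.110 → t=4.562, apex=33.422, x_land=32.434, impact vy=-25.594
  bounce: vy ← 0.89·25.594 = 22.779
Arc 2: start y=0.000, vy=22.779 → t=4.649, apex=26.474, x_land=65.486, impact vy=-22.779
  bounce: vy ← 0.89·22.779 = 20.273
Arc 3: start y=0.000, vy=20.273 → t=4.137, apex=20.970, x_land=94.903, impact vy=-20.273
  bounce: vy ← 0.89·20.273 = 18.043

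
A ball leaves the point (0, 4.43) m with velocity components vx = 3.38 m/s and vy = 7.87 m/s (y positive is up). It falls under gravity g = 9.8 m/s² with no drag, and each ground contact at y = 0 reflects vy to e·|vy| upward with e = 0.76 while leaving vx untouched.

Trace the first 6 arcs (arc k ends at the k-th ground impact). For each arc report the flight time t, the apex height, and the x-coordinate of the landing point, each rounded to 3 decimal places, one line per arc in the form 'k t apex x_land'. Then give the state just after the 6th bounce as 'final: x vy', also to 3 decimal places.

1 2.048 7.590 6.921
2 1.892 4.384 13.315
3 1.438 2.532 18.175
4 1.093 1.463 21.868
5 0.830 0.845 24.675
6 0.631 0.488 26.808
final: 26.808 2.350

Arc 1: start y=4.430, vy=7.870 → t=2.048, apex=7.590, x_land=6.921, impact vy=-12.197
  bounce: vy ← 0.76·12.197 = 9.270
Arc 2: start y=0.000, vy=9.270 → t=1.892, apex=4.384, x_land=13.315, impact vy=-9.270
  bounce: vy ← 0.76·9.270 = 7.045
Arc 3: start y=0.000, vy=7.045 → t=1.438, apex=2.532, x_land=18.175, impact vy=-7.045
  bounce: vy ← 0.76·7.045 = 5.354
Arc 4: start y=0.000, vy=5.354 → t=1.093, apex=1.463, x_land=21.868, impact vy=-5.354
  bounce: vy ← 0.76·5.354 = 4.069
Arc 5: start y=0.000, vy=4.069 → t=0.830, apex=0.845, x_land=24.675, impact vy=-4.069
  bounce: vy ← 0.76·4.069 = 3.093
Arc 6: start y=0.000, vy=3.093 → t=0.631, apex=0.488, x_land=26.808, impact vy=-3.093
  bounce: vy ← 0.76·3.093 = 2.350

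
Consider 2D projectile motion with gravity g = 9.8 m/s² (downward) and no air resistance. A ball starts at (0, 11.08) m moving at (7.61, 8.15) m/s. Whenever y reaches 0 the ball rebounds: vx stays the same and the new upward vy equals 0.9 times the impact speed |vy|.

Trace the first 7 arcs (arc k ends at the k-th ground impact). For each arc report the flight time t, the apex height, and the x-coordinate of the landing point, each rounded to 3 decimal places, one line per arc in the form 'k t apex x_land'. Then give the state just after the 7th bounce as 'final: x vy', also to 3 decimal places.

1 2.550 14.469 19.406
2 3.093 11.720 42.944
3 2.784 9.493 64.129
4 2.505 7.689 83.195
5 2.255 6.228 100.354
6 2.029 5.045 115.798
7 1.826 4.086 129.697
final: 129.697 8.055

Arc 1: start y=11.080, vy=8.150 → t=2.550, apex=14.469, x_land=19.406, impact vy=-16.840
  bounce: vy ← 0.9·16.840 = 15.156
Arc 2: start y=0.000, vy=15.156 → t=3.093, apex=11.720, x_land=42.944, impact vy=-15.156
  bounce: vy ← 0.9·15.156 = 13.641
Arc 3: start y=0.000, vy=13.641 → t=2.784, apex=9.493, x_land=64.129, impact vy=-13.641
  bounce: vy ← 0.9·13.641 = 12.276
Arc 4: start y=0.000, vy=12.276 → t=2.505, apex=7.689, x_land=83.195, impact vy=-12.276
  bounce: vy ← 0.9·12.276 = 11.049
Arc 5: start y=0.000, vy=11.049 → t=2.255, apex=6.228, x_land=100.354, impact vy=-11.049
  bounce: vy ← 0.9·11.049 = 9.944
Arc 6: start y=0.000, vy=9.944 → t=2.029, apex=5.045, x_land=115.798, impact vy=-9.944
  bounce: vy ← 0.9·9.944 = 8.950
Arc 7: start y=0.000, vy=8.950 → t=1.826, apex=4.086, x_land=129.697, impact vy=-8.950
  bounce: vy ← 0.9·8.950 = 8.055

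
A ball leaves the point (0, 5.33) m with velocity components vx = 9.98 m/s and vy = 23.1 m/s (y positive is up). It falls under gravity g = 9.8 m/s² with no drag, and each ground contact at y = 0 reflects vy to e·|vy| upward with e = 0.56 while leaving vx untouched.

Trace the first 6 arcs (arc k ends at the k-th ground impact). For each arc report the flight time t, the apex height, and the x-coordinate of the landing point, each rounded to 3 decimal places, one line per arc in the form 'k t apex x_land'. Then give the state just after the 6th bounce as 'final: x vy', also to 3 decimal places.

Arc 1: start y=5.330, vy=23.100 → t=4.935, apex=32.555, x_land=49.248, impact vy=-25.260
  bounce: vy ← 0.56·25.260 = 14.146
Arc 2: start y=0.000, vy=14.146 → t=2.887, apex=10.209, x_land=78.060, impact vy=-14.146
  bounce: vy ← 0.56·14.146 = 7.922
Arc 3: start y=0.000, vy=7.922 → t=1.617, apex=3.202, x_land=94.194, impact vy=-7.922
  bounce: vy ← 0.56·7.922 = 4.436
Arc 4: start y=0.000, vy=4.436 → t=0.905, apex=1.004, x_land=103.229, impact vy=-4.436
  bounce: vy ← 0.56·4.436 = 2.484
Arc 5: start y=0.000, vy=2.484 → t=0.507, apex=0.315, x_land=108.289, impact vy=-2.484
  bounce: vy ← 0.56·2.484 = 1.391
Arc 6: start y=0.000, vy=1.391 → t=0.284, apex=0.099, x_land=111.122, impact vy=-1.391
  bounce: vy ← 0.56·1.391 = 0.779

1 4.935 32.555 49.248
2 2.887 10.209 78.060
3 1.617 3.202 94.194
4 0.905 1.004 103.229
5 0.507 0.315 108.289
6 0.284 0.099 111.122
final: 111.122 0.779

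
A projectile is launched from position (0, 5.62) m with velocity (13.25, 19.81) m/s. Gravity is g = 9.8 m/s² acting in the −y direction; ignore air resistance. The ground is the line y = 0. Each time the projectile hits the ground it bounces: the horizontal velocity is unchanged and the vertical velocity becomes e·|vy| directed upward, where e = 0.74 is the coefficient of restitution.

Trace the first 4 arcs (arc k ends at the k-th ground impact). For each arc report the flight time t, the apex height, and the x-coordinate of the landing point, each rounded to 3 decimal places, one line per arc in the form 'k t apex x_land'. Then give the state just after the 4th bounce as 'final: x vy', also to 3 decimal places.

1 4.309 25.642 57.095
2 3.386 14.042 101.954
3 2.505 7.689 135.151
4 1.854 4.211 159.716
final: 159.716 6.723

Arc 1: start y=5.620, vy=19.810 → t=4.309, apex=25.642, x_land=57.095, impact vy=-22.418
  bounce: vy ← 0.74·22.418 = 16.590
Arc 2: start y=0.000, vy=16.590 → t=3.386, apex=14.042, x_land=101.954, impact vy=-16.590
  bounce: vy ← 0.74·16.590 = 12.276
Arc 3: start y=0.000, vy=12.276 → t=2.505, apex=7.689, x_land=135.151, impact vy=-12.276
  bounce: vy ← 0.74·12.276 = 9.085
Arc 4: start y=0.000, vy=9.085 → t=1.854, apex=4.211, x_land=159.716, impact vy=-9.085
  bounce: vy ← 0.74·9.085 = 6.723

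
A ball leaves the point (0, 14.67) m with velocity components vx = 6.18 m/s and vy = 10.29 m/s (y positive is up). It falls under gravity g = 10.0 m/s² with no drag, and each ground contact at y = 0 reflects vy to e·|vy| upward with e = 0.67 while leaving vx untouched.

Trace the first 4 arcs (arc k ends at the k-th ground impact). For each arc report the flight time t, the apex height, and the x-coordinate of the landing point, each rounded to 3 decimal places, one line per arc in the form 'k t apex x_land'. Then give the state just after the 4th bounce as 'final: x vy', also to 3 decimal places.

1 3.027 19.964 18.708
2 2.678 8.962 35.256
3 1.794 4.023 46.343
4 1.202 1.806 53.771
final: 53.771 4.027

Arc 1: start y=14.670, vy=10.290 → t=3.027, apex=19.964, x_land=18.708, impact vy=-19.982
  bounce: vy ← 0.67·19.982 = 13.388
Arc 2: start y=0.000, vy=13.388 → t=2.678, apex=8.962, x_land=35.256, impact vy=-13.388
  bounce: vy ← 0.67·13.388 = 8.970
Arc 3: start y=0.000, vy=8.970 → t=1.794, apex=4.023, x_land=46.343, impact vy=-8.970
  bounce: vy ← 0.67·8.970 = 6.010
Arc 4: start y=0.000, vy=6.010 → t=1.202, apex=1.806, x_land=53.771, impact vy=-6.010
  bounce: vy ← 0.67·6.010 = 4.027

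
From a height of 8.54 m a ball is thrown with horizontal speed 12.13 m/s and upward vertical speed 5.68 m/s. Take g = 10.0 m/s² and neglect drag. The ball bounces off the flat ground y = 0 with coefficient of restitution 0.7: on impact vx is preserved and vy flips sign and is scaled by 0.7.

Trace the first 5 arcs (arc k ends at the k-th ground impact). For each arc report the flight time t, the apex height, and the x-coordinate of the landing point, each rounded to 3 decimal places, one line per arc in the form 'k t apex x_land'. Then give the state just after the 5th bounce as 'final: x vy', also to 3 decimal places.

Arc 1: start y=8.540, vy=5.680 → t=1.993, apex=10.153, x_land=24.175, impact vy=-14.250
  bounce: vy ← 0.7·14.250 = 9.975
Arc 2: start y=0.000, vy=9.975 → t=1.995, apex=4.975, x_land=48.374, impact vy=-9.975
  bounce: vy ← 0.7·9.975 = 6.982
Arc 3: start y=0.000, vy=6.982 → t=1.396, apex=2.438, x_land=65.314, impact vy=-6.982
  bounce: vy ← 0.7·6.982 = 4.888
Arc 4: start y=0.000, vy=4.888 → t=0.978, apex=1.195, x_land=77.172, impact vy=-4.888
  bounce: vy ← 0.7·4.888 = 3.421
Arc 5: start y=0.000, vy=3.421 → t=0.684, apex=0.585, x_land=85.472, impact vy=-3.421
  bounce: vy ← 0.7·3.421 = 2.395

1 1.993 10.153 24.175
2 1.995 4.975 48.374
3 1.396 2.438 65.314
4 0.978 1.195 77.172
5 0.684 0.585 85.472
final: 85.472 2.395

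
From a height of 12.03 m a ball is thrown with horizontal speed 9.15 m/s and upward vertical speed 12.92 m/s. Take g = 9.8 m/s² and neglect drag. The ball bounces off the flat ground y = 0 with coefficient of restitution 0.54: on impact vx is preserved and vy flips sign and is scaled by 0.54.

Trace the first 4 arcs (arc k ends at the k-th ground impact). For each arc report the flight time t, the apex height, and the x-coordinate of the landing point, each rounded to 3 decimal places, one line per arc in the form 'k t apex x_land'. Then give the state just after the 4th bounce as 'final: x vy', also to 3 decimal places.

Arc 1: start y=12.030, vy=12.920 → t=3.366, apex=20.547, x_land=30.800, impact vy=-20.068
  bounce: vy ← 0.54·20.068 = 10.837
Arc 2: start y=0.000, vy=10.837 → t=2.212, apex=5.991, x_land=51.035, impact vy=-10.837
  bounce: vy ← 0.54·10.837 = 5.852
Arc 3: start y=0.000, vy=5.852 → t=1.194, apex=1.747, x_land=61.963, impact vy=-5.852
  bounce: vy ← 0.54·5.852 = 3.160
Arc 4: start y=0.000, vy=3.160 → t=0.645, apex=0.509, x_land=67.863, impact vy=-3.160
  bounce: vy ← 0.54·3.160 = 1.706

1 3.366 20.547 30.800
2 2.212 5.991 51.035
3 1.194 1.747 61.963
4 0.645 0.509 67.863
final: 67.863 1.706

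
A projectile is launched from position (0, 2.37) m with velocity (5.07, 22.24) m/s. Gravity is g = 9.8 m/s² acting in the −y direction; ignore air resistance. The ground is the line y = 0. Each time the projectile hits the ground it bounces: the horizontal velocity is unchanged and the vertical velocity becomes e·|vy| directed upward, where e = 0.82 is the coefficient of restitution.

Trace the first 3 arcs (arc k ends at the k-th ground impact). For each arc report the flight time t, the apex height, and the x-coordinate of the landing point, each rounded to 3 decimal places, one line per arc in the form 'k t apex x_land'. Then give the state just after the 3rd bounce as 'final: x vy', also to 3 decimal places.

Arc 1: start y=2.370, vy=22.240 → t=4.643, apex=27.606, x_land=23.540, impact vy=-23.261
  bounce: vy ← 0.82·23.261 = 19.074
Arc 2: start y=0.000, vy=19.074 → t=3.893, apex=18.562, x_land=43.275, impact vy=-19.074
  bounce: vy ← 0.82·19.074 = 15.641
Arc 3: start y=0.000, vy=15.641 → t=3.192, apex=12.481, x_land=59.459, impact vy=-15.641
  bounce: vy ← 0.82·15.641 = 12.825

1 4.643 27.606 23.540
2 3.893 18.562 43.275
3 3.192 12.481 59.459
final: 59.459 12.825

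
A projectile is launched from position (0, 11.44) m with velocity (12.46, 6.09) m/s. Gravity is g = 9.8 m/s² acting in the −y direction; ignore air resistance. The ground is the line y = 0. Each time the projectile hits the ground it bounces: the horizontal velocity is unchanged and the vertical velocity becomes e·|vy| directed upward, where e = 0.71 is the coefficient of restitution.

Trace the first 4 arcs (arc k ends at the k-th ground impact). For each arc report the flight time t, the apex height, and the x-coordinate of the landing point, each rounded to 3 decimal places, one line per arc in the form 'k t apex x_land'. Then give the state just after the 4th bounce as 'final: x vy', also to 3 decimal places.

1 2.271 13.332 28.296
2 2.342 6.721 57.481
3 1.663 3.388 78.202
4 1.181 1.708 92.914
final: 92.914 4.108

Arc 1: start y=11.440, vy=6.090 → t=2.271, apex=13.332, x_land=28.296, impact vy=-16.165
  bounce: vy ← 0.71·16.165 = 11.477
Arc 2: start y=0.000, vy=11.477 → t=2.342, apex=6.721, x_land=57.481, impact vy=-11.477
  bounce: vy ← 0.71·11.477 = 8.149
Arc 3: start y=0.000, vy=8.149 → t=1.663, apex=3.388, x_land=78.202, impact vy=-8.149
  bounce: vy ← 0.71·8.149 = 5.786
Arc 4: start y=0.000, vy=5.786 → t=1.181, apex=1.708, x_land=92.914, impact vy=-5.786
  bounce: vy ← 0.71·5.786 = 4.108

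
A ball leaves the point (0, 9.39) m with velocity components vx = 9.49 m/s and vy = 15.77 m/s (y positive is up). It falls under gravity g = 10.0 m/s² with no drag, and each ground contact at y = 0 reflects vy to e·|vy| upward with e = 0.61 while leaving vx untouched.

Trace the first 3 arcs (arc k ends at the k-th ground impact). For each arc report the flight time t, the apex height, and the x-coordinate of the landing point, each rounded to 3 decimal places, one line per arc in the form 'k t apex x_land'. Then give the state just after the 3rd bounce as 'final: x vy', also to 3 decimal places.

Arc 1: start y=9.390, vy=15.770 → t=3.666, apex=21.825, x_land=34.793, impact vy=-20.892
  bounce: vy ← 0.61·20.892 = 12.744
Arc 2: start y=0.000, vy=12.744 → t=2.549, apex=8.121, x_land=58.981, impact vy=-12.744
  bounce: vy ← 0.61·12.744 = 7.774
Arc 3: start y=0.000, vy=7.774 → t=1.555, apex=3.022, x_land=73.737, impact vy=-7.774
  bounce: vy ← 0.61·7.774 = 4.742

1 3.666 21.825 34.793
2 2.549 8.121 58.981
3 1.555 3.022 73.737
final: 73.737 4.742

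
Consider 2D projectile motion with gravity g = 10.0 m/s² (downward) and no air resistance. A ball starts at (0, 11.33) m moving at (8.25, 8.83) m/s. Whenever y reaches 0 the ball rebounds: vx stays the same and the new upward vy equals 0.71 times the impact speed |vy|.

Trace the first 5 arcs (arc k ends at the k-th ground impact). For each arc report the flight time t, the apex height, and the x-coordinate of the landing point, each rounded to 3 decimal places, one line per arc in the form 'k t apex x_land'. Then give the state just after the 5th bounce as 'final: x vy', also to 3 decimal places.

Arc 1: start y=11.330, vy=8.830 → t=2.628, apex=15.228, x_land=21.683, impact vy=-17.452
  bounce: vy ← 0.71·17.452 = 12.391
Arc 2: start y=0.000, vy=12.391 → t=2.478, apex=7.677, x_land=42.127, impact vy=-12.391
  bounce: vy ← 0.71·12.391 = 8.798
Arc 3: start y=0.000, vy=8.798 → t=1.760, apex=3.870, x_land=56.643, impact vy=-8.798
  bounce: vy ← 0.71·8.798 = 6.246
Arc 4: start y=0.000, vy=6.246 → t=1.249, apex=1.951, x_land=66.950, impact vy=-6.246
  bounce: vy ← 0.71·6.246 = 4.435
Arc 5: start y=0.000, vy=4.435 → t=0.887, apex=0.983, x_land=74.267, impact vy=-4.435
  bounce: vy ← 0.71·4.435 = 3.149

1 2.628 15.228 21.683
2 2.478 7.677 42.127
3 1.760 3.870 56.643
4 1.249 1.951 66.950
5 0.887 0.983 74.267
final: 74.267 3.149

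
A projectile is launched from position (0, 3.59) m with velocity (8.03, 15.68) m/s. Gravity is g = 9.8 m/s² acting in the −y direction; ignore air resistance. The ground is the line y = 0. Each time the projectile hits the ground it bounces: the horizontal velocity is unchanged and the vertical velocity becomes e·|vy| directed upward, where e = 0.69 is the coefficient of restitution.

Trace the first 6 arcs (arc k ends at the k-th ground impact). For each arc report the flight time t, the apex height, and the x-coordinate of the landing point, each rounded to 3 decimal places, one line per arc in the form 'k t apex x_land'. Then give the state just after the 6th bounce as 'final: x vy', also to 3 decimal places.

1 3.415 16.134 27.419
2 2.504 7.681 47.527
3 1.728 3.657 61.401
4 1.192 1.741 70.975
5 0.823 0.829 77.580
6 0.568 0.395 82.138
final: 82.138 1.919

Arc 1: start y=3.590, vy=15.680 → t=3.415, apex=16.134, x_land=27.419, impact vy=-17.783
  bounce: vy ← 0.69·17.783 = 12.270
Arc 2: start y=0.000, vy=12.270 → t=2.504, apex=7.681, x_land=47.527, impact vy=-12.270
  bounce: vy ← 0.69·12.270 = 8.466
Arc 3: start y=0.000, vy=8.466 → t=1.728, apex=3.657, x_land=61.401, impact vy=-8.466
  bounce: vy ← 0.69·8.466 = 5.842
Arc 4: start y=0.000, vy=5.842 → t=1.192, apex=1.741, x_land=70.975, impact vy=-5.842
  bounce: vy ← 0.69·5.842 = 4.031
Arc 5: start y=0.000, vy=4.031 → t=0.823, apex=0.829, x_land=77.580, impact vy=-4.031
  bounce: vy ← 0.69·4.031 = 2.781
Arc 6: start y=0.000, vy=2.781 → t=0.568, apex=0.395, x_land=82.138, impact vy=-2.781
  bounce: vy ← 0.69·2.781 = 1.919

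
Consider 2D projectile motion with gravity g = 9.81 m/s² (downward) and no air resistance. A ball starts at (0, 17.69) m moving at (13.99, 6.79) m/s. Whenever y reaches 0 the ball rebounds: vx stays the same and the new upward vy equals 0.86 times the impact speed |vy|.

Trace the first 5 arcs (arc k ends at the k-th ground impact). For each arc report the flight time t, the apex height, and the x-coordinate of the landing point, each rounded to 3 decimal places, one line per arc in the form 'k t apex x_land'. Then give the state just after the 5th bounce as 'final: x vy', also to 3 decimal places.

Arc 1: start y=17.690, vy=6.790 → t=2.713, apex=20.040, x_land=37.961, impact vy=-19.829
  bounce: vy ← 0.86·19.829 = 17.053
Arc 2: start y=0.000, vy=17.053 → t=3.477, apex=14.821, x_land=86.599, impact vy=-17.053
  bounce: vy ← 0.86·17.053 = 14.665
Arc 3: start y=0.000, vy=14.665 → t=2.990, apex=10.962, x_land=128.427, impact vy=-14.665
  bounce: vy ← 0.86·14.665 = 12.612
Arc 4: start y=0.000, vy=12.612 → t=2.571, apex=8.107, x_land=164.400, impact vy=-12.612
  bounce: vy ← 0.86·12.612 = 10.847
Arc 5: start y=0.000, vy=10.847 → t=2.211, apex=5.996, x_land=195.336, impact vy=-10.847
  bounce: vy ← 0.86·10.847 = 9.328

1 2.713 20.040 37.961
2 3.477 14.821 86.599
3 2.990 10.962 128.427
4 2.571 8.107 164.400
5 2.211 5.996 195.336
final: 195.336 9.328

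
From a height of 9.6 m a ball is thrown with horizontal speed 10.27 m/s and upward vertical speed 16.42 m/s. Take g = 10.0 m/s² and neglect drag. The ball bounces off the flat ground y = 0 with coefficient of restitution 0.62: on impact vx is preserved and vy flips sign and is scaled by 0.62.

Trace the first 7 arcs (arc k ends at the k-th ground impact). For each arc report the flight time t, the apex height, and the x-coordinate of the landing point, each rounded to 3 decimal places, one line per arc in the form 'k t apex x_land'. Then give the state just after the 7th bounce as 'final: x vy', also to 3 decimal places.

1 3.791 23.081 38.929
2 2.664 8.872 66.290
3 1.652 3.410 83.254
4 1.024 1.311 93.771
5 0.635 0.504 100.292
6 0.394 0.194 104.335
7 0.244 0.074 106.842
final: 106.842 0.757

Arc 1: start y=9.600, vy=16.420 → t=3.791, apex=23.081, x_land=38.929, impact vy=-21.485
  bounce: vy ← 0.62·21.485 = 13.321
Arc 2: start y=0.000, vy=13.321 → t=2.664, apex=8.872, x_land=66.290, impact vy=-13.321
  bounce: vy ← 0.62·13.321 = 8.259
Arc 3: start y=0.000, vy=8.259 → t=1.652, apex=3.410, x_land=83.254, impact vy=-8.259
  bounce: vy ← 0.62·8.259 = 5.121
Arc 4: start y=0.000, vy=5.121 → t=1.024, apex=1.311, x_land=93.771, impact vy=-5.121
  bounce: vy ← 0.62·5.121 = 3.175
Arc 5: start y=0.000, vy=3.175 → t=0.635, apex=0.504, x_land=100.292, impact vy=-3.175
  bounce: vy ← 0.62·3.175 = 1.968
Arc 6: start y=0.000, vy=1.968 → t=0.394, apex=0.194, x_land=104.335, impact vy=-1.968
  bounce: vy ← 0.62·1.968 = 1.220
Arc 7: start y=0.000, vy=1.220 → t=0.244, apex=0.074, x_land=106.842, impact vy=-1.220
  bounce: vy ← 0.62·1.220 = 0.757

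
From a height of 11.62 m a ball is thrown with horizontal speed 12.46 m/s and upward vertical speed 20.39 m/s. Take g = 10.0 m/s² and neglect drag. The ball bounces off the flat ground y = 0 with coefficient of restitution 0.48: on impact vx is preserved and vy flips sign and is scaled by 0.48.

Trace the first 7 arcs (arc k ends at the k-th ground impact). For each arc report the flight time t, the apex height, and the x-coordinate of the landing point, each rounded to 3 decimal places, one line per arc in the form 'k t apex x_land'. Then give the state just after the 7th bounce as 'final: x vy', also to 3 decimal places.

1 4.585 32.408 57.128
2 2.444 7.467 87.580
3 1.173 1.720 102.198
4 0.563 0.396 109.214
5 0.270 0.091 112.582
6 0.130 0.021 114.199
7 0.062 0.005 114.975
final: 114.975 0.149

Arc 1: start y=11.620, vy=20.390 → t=4.585, apex=32.408, x_land=57.128, impact vy=-25.459
  bounce: vy ← 0.48·25.459 = 12.220
Arc 2: start y=0.000, vy=12.220 → t=2.444, apex=7.467, x_land=87.580, impact vy=-12.220
  bounce: vy ← 0.48·12.220 = 5.866
Arc 3: start y=0.000, vy=5.866 → t=1.173, apex=1.720, x_land=102.198, impact vy=-5.866
  bounce: vy ← 0.48·5.866 = 2.816
Arc 4: start y=0.000, vy=2.816 → t=0.563, apex=0.396, x_land=109.214, impact vy=-2.816
  bounce: vy ← 0.48·2.816 = 1.351
Arc 5: start y=0.000, vy=1.351 → t=0.270, apex=0.091, x_land=112.582, impact vy=-1.351
  bounce: vy ← 0.48·1.351 = 0.649
Arc 6: start y=0.000, vy=0.649 → t=0.130, apex=0.021, x_land=114.199, impact vy=-0.649
  bounce: vy ← 0.48·0.649 = 0.311
Arc 7: start y=0.000, vy=0.311 → t=0.062, apex=0.005, x_land=114.975, impact vy=-0.311
  bounce: vy ← 0.48·0.311 = 0.149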